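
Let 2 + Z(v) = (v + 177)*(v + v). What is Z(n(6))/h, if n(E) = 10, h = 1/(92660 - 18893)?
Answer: 275741046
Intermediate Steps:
h = 1/73767 ≈ 1.3556e-5
Z(v) = -2 + 2*v*(177 + v) (Z(v) = -2 + (v + 177)*(v + v) = -2 + (177 + v)*(2*v) = -2 + 2*v*(177 + v))
Z(n(6))/h = (-2 + 2*10² + 354*10)/(1/73767) = (-2 + 2*100 + 3540)*73767 = (-2 + 200 + 3540)*73767 = 3738*73767 = 275741046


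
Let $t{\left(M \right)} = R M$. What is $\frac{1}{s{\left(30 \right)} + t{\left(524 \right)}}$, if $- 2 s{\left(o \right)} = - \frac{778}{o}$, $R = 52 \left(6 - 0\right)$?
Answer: $\frac{30}{4905029} \approx 6.1162 \cdot 10^{-6}$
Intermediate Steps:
$R = 312$ ($R = 52 \left(6 + 0\right) = 52 \cdot 6 = 312$)
$t{\left(M \right)} = 312 M$
$s{\left(o \right)} = \frac{389}{o}$ ($s{\left(o \right)} = - \frac{\left(-778\right) \frac{1}{o}}{2} = \frac{389}{o}$)
$\frac{1}{s{\left(30 \right)} + t{\left(524 \right)}} = \frac{1}{\frac{389}{30} + 312 \cdot 524} = \frac{1}{389 \cdot \frac{1}{30} + 163488} = \frac{1}{\frac{389}{30} + 163488} = \frac{1}{\frac{4905029}{30}} = \frac{30}{4905029}$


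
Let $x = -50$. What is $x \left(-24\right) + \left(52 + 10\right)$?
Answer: $1262$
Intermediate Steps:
$x \left(-24\right) + \left(52 + 10\right) = \left(-50\right) \left(-24\right) + \left(52 + 10\right) = 1200 + 62 = 1262$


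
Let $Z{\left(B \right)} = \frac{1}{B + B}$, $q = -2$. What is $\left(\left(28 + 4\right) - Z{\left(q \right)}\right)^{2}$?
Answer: $\frac{16641}{16} \approx 1040.1$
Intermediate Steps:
$Z{\left(B \right)} = \frac{1}{2 B}$
$\left(\left(28 + 4\right) - Z{\left(q \right)}\right)^{2} = \left(\left(28 + 4\right) - \frac{1}{2 \left(-2\right)}\right)^{2} = \left(32 - \frac{1}{2} \left(- \frac{1}{2}\right)\right)^{2} = \left(32 - - \frac{1}{4}\right)^{2} = \left(32 + \frac{1}{4}\right)^{2} = \left(\frac{129}{4}\right)^{2} = \frac{16641}{16}$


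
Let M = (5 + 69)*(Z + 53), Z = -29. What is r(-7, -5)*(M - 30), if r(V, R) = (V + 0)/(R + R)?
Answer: 6111/5 ≈ 1222.2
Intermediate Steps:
r(V, R) = V/(2*R) (r(V, R) = V/((2*R)) = V*(1/(2*R)) = V/(2*R))
M = 1776 (M = (5 + 69)*(-29 + 53) = 74*24 = 1776)
r(-7, -5)*(M - 30) = ((½)*(-7)/(-5))*(1776 - 30) = ((½)*(-7)*(-⅕))*1746 = (7/10)*1746 = 6111/5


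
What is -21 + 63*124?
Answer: 7791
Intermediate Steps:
-21 + 63*124 = -21 + 7812 = 7791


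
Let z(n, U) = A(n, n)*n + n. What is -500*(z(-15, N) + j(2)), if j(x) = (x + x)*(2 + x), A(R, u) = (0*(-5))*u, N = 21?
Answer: -500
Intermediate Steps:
A(R, u) = 0 (A(R, u) = 0*u = 0)
z(n, U) = n (z(n, U) = 0*n + n = 0 + n = n)
j(x) = 2*x*(2 + x) (j(x) = (2*x)*(2 + x) = 2*x*(2 + x))
-500*(z(-15, N) + j(2)) = -500*(-15 + 2*2*(2 + 2)) = -500*(-15 + 2*2*4) = -500*(-15 + 16) = -500*1 = -500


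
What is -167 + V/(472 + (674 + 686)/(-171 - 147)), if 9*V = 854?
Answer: -2658079/15936 ≈ -166.80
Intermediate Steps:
V = 854/9 (V = (⅑)*854 = 854/9 ≈ 94.889)
-167 + V/(472 + (674 + 686)/(-171 - 147)) = -167 + (854/9)/(472 + (674 + 686)/(-171 - 147)) = -167 + (854/9)/(472 + 1360/(-318)) = -167 + (854/9)/(472 + 1360*(-1/318)) = -167 + (854/9)/(472 - 680/159) = -167 + (854/9)/(74368/159) = -167 + (159/74368)*(854/9) = -167 + 3233/15936 = -2658079/15936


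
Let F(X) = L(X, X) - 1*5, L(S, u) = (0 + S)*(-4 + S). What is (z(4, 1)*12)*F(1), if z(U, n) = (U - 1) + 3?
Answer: -576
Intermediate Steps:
z(U, n) = 2 + U (z(U, n) = (-1 + U) + 3 = 2 + U)
L(S, u) = S*(-4 + S)
F(X) = -5 + X*(-4 + X) (F(X) = X*(-4 + X) - 1*5 = X*(-4 + X) - 5 = -5 + X*(-4 + X))
(z(4, 1)*12)*F(1) = ((2 + 4)*12)*(-5 + 1*(-4 + 1)) = (6*12)*(-5 + 1*(-3)) = 72*(-5 - 3) = 72*(-8) = -576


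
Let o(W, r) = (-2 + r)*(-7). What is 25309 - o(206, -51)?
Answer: 24938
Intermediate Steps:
o(W, r) = 14 - 7*r
25309 - o(206, -51) = 25309 - (14 - 7*(-51)) = 25309 - (14 + 357) = 25309 - 1*371 = 25309 - 371 = 24938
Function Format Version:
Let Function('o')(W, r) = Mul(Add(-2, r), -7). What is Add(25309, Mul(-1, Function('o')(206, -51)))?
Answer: 24938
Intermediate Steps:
Function('o')(W, r) = Add(14, Mul(-7, r))
Add(25309, Mul(-1, Function('o')(206, -51))) = Add(25309, Mul(-1, Add(14, Mul(-7, -51)))) = Add(25309, Mul(-1, Add(14, 357))) = Add(25309, Mul(-1, 371)) = Add(25309, -371) = 24938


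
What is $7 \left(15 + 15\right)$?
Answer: $210$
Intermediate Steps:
$7 \left(15 + 15\right) = 7 \cdot 30 = 210$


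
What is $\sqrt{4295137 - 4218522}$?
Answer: $\sqrt{76615} \approx 276.79$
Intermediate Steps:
$\sqrt{4295137 - 4218522} = \sqrt{76615}$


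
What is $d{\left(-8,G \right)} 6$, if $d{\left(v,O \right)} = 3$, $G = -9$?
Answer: $18$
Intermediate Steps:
$d{\left(-8,G \right)} 6 = 3 \cdot 6 = 18$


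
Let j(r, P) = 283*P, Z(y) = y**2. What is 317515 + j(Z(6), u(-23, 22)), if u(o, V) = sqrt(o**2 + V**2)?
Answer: 317515 + 283*sqrt(1013) ≈ 3.2652e+5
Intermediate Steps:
u(o, V) = sqrt(V**2 + o**2)
317515 + j(Z(6), u(-23, 22)) = 317515 + 283*sqrt(22**2 + (-23)**2) = 317515 + 283*sqrt(484 + 529) = 317515 + 283*sqrt(1013)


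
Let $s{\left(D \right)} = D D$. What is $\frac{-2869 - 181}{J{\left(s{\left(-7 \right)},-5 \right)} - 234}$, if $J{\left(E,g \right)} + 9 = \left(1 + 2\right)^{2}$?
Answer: $\frac{1525}{117} \approx 13.034$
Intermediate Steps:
$s{\left(D \right)} = D^{2}$
$J{\left(E,g \right)} = 0$ ($J{\left(E,g \right)} = -9 + \left(1 + 2\right)^{2} = -9 + 3^{2} = -9 + 9 = 0$)
$\frac{-2869 - 181}{J{\left(s{\left(-7 \right)},-5 \right)} - 234} = \frac{-2869 - 181}{0 - 234} = - \frac{3050}{-234} = \left(-3050\right) \left(- \frac{1}{234}\right) = \frac{1525}{117}$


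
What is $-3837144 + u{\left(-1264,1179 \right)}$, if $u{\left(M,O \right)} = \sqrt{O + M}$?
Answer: $-3837144 + i \sqrt{85} \approx -3.8371 \cdot 10^{6} + 9.2195 i$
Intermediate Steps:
$u{\left(M,O \right)} = \sqrt{M + O}$
$-3837144 + u{\left(-1264,1179 \right)} = -3837144 + \sqrt{-1264 + 1179} = -3837144 + \sqrt{-85} = -3837144 + i \sqrt{85}$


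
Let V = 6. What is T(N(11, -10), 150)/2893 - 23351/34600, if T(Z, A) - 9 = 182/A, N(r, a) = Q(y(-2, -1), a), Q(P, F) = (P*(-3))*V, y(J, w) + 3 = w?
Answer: -40320637/60058680 ≈ -0.67135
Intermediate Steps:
y(J, w) = -3 + w
Q(P, F) = -18*P (Q(P, F) = (P*(-3))*6 = -3*P*6 = -18*P)
N(r, a) = 72 (N(r, a) = -18*(-3 - 1) = -18*(-4) = 72)
T(Z, A) = 9 + 182/A
T(N(11, -10), 150)/2893 - 23351/34600 = (9 + 182/150)/2893 - 23351/34600 = (9 + 182*(1/150))*(1/2893) - 23351*1/34600 = (9 + 91/75)*(1/2893) - 23351/34600 = (766/75)*(1/2893) - 23351/34600 = 766/216975 - 23351/34600 = -40320637/60058680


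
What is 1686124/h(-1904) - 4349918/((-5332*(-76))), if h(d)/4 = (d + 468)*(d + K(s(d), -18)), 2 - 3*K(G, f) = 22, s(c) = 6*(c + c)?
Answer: -2205773918435/208470386704 ≈ -10.581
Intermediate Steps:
s(c) = 12*c (s(c) = 6*(2*c) = 12*c)
K(G, f) = -20/3 (K(G, f) = 2/3 - 1/3*22 = 2/3 - 22/3 = -20/3)
h(d) = 4*(468 + d)*(-20/3 + d) (h(d) = 4*((d + 468)*(d - 20/3)) = 4*((468 + d)*(-20/3 + d)) = 4*(468 + d)*(-20/3 + d))
1686124/h(-1904) - 4349918/((-5332*(-76))) = 1686124/(-12480 + 4*(-1904)**2 + (5536/3)*(-1904)) - 4349918/((-5332*(-76))) = 1686124/(-12480 + 4*3625216 - 10540544/3) - 4349918/405232 = 1686124/(-12480 + 14500864 - 10540544/3) - 4349918*1/405232 = 1686124/(32924608/3) - 2174959/202616 = 1686124*(3/32924608) - 2174959/202616 = 1264593/8231152 - 2174959/202616 = -2205773918435/208470386704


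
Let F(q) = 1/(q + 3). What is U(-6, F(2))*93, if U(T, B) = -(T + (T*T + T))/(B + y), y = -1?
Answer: 2790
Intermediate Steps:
F(q) = 1/(3 + q)
U(T, B) = -(T**2 + 2*T)/(-1 + B) (U(T, B) = -(T + (T*T + T))/(B - 1) = -(T + (T**2 + T))/(-1 + B) = -(T + (T + T**2))/(-1 + B) = -(T**2 + 2*T)/(-1 + B))
U(-6, F(2))*93 = -1*(-6)*(2 - 6)/(-1 + 1/(3 + 2))*93 = -1*(-6)*(-4)/(-1 + 1/5)*93 = -1*(-6)*(-4)/(-4/5)*93 = -1*(-6)*(-5/4)*(-4)*93 = 30*93 = 2790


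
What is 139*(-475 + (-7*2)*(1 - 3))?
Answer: -62133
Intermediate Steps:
139*(-475 + (-7*2)*(1 - 3)) = 139*(-475 - 14*(-2)) = 139*(-475 + 28) = 139*(-447) = -62133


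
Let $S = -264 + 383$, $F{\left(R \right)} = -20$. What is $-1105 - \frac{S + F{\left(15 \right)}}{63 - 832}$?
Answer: $- \frac{849646}{769} \approx -1104.9$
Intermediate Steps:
$S = 119$
$-1105 - \frac{S + F{\left(15 \right)}}{63 - 832} = -1105 - \frac{119 - 20}{63 - 832} = -1105 - \frac{99}{-769} = -1105 - 99 \left(- \frac{1}{769}\right) = -1105 - - \frac{99}{769} = -1105 + \frac{99}{769} = - \frac{849646}{769}$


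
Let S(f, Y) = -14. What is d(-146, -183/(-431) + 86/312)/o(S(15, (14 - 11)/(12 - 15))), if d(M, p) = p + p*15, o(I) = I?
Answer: -94162/117663 ≈ -0.80027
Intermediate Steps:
d(M, p) = 16*p (d(M, p) = p + 15*p = 16*p)
d(-146, -183/(-431) + 86/312)/o(S(15, (14 - 11)/(12 - 15))) = (16*(-183/(-431) + 86/312))/(-14) = (16*(-183*(-1/431) + 86*(1/312)))*(-1/14) = (16*(183/431 + 43/156))*(-1/14) = (16*(47081/67236))*(-1/14) = (188324/16809)*(-1/14) = -94162/117663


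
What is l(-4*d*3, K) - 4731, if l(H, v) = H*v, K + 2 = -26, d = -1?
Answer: -5067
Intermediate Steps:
K = -28 (K = -2 - 26 = -28)
l(-4*d*3, K) - 4731 = (-4*(-1)*3)*(-28) - 4731 = (4*3)*(-28) - 4731 = 12*(-28) - 4731 = -336 - 4731 = -5067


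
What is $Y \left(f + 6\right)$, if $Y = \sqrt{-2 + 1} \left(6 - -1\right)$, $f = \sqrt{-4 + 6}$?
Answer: $7 i \left(6 + \sqrt{2}\right) \approx 51.899 i$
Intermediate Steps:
$f = \sqrt{2} \approx 1.4142$
$Y = 7 i$ ($Y = \sqrt{-1} \left(6 + 1\right) = i 7 = 7 i \approx 7.0 i$)
$Y \left(f + 6\right) = 7 i \left(\sqrt{2} + 6\right) = 7 i \left(6 + \sqrt{2}\right)$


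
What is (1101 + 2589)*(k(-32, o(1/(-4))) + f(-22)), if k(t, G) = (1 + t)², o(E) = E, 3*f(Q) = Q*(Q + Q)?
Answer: 4736730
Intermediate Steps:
f(Q) = 2*Q²/3 (f(Q) = (Q*(Q + Q))/3 = (Q*(2*Q))/3 = (2*Q²)/3 = 2*Q²/3)
(1101 + 2589)*(k(-32, o(1/(-4))) + f(-22)) = (1101 + 2589)*((1 - 32)² + (⅔)*(-22)²) = 3690*((-31)² + (⅔)*484) = 3690*(961 + 968/3) = 3690*(3851/3) = 4736730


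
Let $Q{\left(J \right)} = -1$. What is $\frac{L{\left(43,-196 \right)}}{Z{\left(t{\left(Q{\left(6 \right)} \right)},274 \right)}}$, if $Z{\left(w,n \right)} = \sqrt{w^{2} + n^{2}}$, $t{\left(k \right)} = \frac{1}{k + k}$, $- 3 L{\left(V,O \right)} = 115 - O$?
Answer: $- \frac{622 \sqrt{300305}}{900915} \approx -0.37835$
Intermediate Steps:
$L{\left(V,O \right)} = - \frac{115}{3} + \frac{O}{3}$ ($L{\left(V,O \right)} = - \frac{115 - O}{3} = - \frac{115}{3} + \frac{O}{3}$)
$t{\left(k \right)} = \frac{1}{2 k}$
$Z{\left(w,n \right)} = \sqrt{n^{2} + w^{2}}$
$\frac{L{\left(43,-196 \right)}}{Z{\left(t{\left(Q{\left(6 \right)} \right)},274 \right)}} = \frac{- \frac{115}{3} + \frac{1}{3} \left(-196\right)}{\sqrt{274^{2} + \left(\frac{1}{2 \left(-1\right)}\right)^{2}}} = \frac{- \frac{115}{3} - \frac{196}{3}}{\sqrt{75076 + \left(\frac{1}{2} \left(-1\right)\right)^{2}}} = - \frac{311}{3 \sqrt{75076 + \left(- \frac{1}{2}\right)^{2}}} = - \frac{311}{3 \sqrt{75076 + \frac{1}{4}}} = - \frac{311}{3 \sqrt{\frac{300305}{4}}} = - \frac{311}{3 \frac{\sqrt{300305}}{2}} = - \frac{311 \frac{2 \sqrt{300305}}{300305}}{3} = - \frac{622 \sqrt{300305}}{900915}$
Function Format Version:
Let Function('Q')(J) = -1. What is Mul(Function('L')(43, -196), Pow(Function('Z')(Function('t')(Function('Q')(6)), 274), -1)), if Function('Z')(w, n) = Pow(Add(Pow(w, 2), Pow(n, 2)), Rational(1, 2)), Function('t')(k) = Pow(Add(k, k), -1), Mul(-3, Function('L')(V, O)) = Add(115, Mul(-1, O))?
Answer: Mul(Rational(-622, 900915), Pow(300305, Rational(1, 2))) ≈ -0.37835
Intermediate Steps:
Function('L')(V, O) = Add(Rational(-115, 3), Mul(Rational(1, 3), O)) (Function('L')(V, O) = Mul(Rational(-1, 3), Add(115, Mul(-1, O))) = Add(Rational(-115, 3), Mul(Rational(1, 3), O)))
Function('t')(k) = Mul(Rational(1, 2), Pow(k, -1)) (Function('t')(k) = Pow(Mul(2, k), -1) = Mul(Rational(1, 2), Pow(k, -1)))
Function('Z')(w, n) = Pow(Add(Pow(n, 2), Pow(w, 2)), Rational(1, 2))
Mul(Function('L')(43, -196), Pow(Function('Z')(Function('t')(Function('Q')(6)), 274), -1)) = Mul(Add(Rational(-115, 3), Mul(Rational(1, 3), -196)), Pow(Pow(Add(Pow(274, 2), Pow(Mul(Rational(1, 2), Pow(-1, -1)), 2)), Rational(1, 2)), -1)) = Mul(Add(Rational(-115, 3), Rational(-196, 3)), Pow(Pow(Add(75076, Pow(Mul(Rational(1, 2), -1), 2)), Rational(1, 2)), -1)) = Mul(Rational(-311, 3), Pow(Pow(Add(75076, Pow(Rational(-1, 2), 2)), Rational(1, 2)), -1)) = Mul(Rational(-311, 3), Pow(Pow(Add(75076, Rational(1, 4)), Rational(1, 2)), -1)) = Mul(Rational(-311, 3), Pow(Pow(Rational(300305, 4), Rational(1, 2)), -1)) = Mul(Rational(-311, 3), Pow(Mul(Rational(1, 2), Pow(300305, Rational(1, 2))), -1)) = Mul(Rational(-311, 3), Mul(Rational(2, 300305), Pow(300305, Rational(1, 2)))) = Mul(Rational(-622, 900915), Pow(300305, Rational(1, 2)))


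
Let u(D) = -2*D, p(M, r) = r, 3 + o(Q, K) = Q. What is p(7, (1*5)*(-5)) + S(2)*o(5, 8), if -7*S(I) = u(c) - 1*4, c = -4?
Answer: -183/7 ≈ -26.143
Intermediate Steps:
o(Q, K) = -3 + Q
S(I) = -4/7 (S(I) = -(-2*(-4) - 1*4)/7 = -(8 - 4)/7 = -⅐*4 = -4/7)
p(7, (1*5)*(-5)) + S(2)*o(5, 8) = (1*5)*(-5) - 4*(-3 + 5)/7 = 5*(-5) - 4/7*2 = -25 - 8/7 = -183/7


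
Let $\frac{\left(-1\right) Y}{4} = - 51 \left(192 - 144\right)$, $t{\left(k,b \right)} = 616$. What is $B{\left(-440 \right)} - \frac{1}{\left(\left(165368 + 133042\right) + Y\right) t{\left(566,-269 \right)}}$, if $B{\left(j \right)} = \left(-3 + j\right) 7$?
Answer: $- \frac{588732391633}{189852432} \approx -3101.0$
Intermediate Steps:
$B{\left(j \right)} = -21 + 7 j$
$Y = 9792$ ($Y = - 4 \left(- 51 \left(192 - 144\right)\right) = - 4 \left(\left(-51\right) 48\right) = \left(-4\right) \left(-2448\right) = 9792$)
$B{\left(-440 \right)} - \frac{1}{\left(\left(165368 + 133042\right) + Y\right) t{\left(566,-269 \right)}} = \left(-21 + 7 \left(-440\right)\right) - \frac{1}{\left(\left(165368 + 133042\right) + 9792\right) 616} = \left(-21 - 3080\right) - \frac{1}{298410 + 9792} \cdot \frac{1}{616} = -3101 - \frac{1}{308202} \cdot \frac{1}{616} = -3101 - \frac{1}{189852432} = - \frac{588732391633}{189852432}$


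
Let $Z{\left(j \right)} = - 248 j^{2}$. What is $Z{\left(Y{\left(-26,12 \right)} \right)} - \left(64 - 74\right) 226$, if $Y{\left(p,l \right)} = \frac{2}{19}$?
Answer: $\frac{814868}{361} \approx 2257.3$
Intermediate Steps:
$Y{\left(p,l \right)} = \frac{2}{19}$ ($Y{\left(p,l \right)} = 2 \cdot \frac{1}{19} = \frac{2}{19}$)
$Z{\left(Y{\left(-26,12 \right)} \right)} - \left(64 - 74\right) 226 = - 248 \left(\frac{2}{19}\right)^{2} - \left(64 - 74\right) 226 = \left(-248\right) \frac{4}{361} - \left(-10\right) 226 = - \frac{992}{361} - -2260 = - \frac{992}{361} + 2260 = \frac{814868}{361}$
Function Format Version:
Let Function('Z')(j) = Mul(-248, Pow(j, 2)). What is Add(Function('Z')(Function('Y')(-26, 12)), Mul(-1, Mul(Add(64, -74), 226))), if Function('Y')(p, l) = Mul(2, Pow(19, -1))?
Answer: Rational(814868, 361) ≈ 2257.3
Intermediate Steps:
Function('Y')(p, l) = Rational(2, 19) (Function('Y')(p, l) = Mul(2, Rational(1, 19)) = Rational(2, 19))
Add(Function('Z')(Function('Y')(-26, 12)), Mul(-1, Mul(Add(64, -74), 226))) = Add(Mul(-248, Pow(Rational(2, 19), 2)), Mul(-1, Mul(Add(64, -74), 226))) = Add(Mul(-248, Rational(4, 361)), Mul(-1, Mul(-10, 226))) = Add(Rational(-992, 361), Mul(-1, -2260)) = Add(Rational(-992, 361), 2260) = Rational(814868, 361)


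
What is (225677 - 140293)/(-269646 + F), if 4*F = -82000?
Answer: -42692/145073 ≈ -0.29428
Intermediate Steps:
F = -20500 (F = (¼)*(-82000) = -20500)
(225677 - 140293)/(-269646 + F) = (225677 - 140293)/(-269646 - 20500) = 85384/(-290146) = 85384*(-1/290146) = -42692/145073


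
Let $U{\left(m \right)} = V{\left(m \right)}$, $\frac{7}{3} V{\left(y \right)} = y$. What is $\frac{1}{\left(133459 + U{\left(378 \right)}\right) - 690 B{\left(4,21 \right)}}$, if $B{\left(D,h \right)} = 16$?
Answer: $\frac{1}{122581} \approx 8.1579 \cdot 10^{-6}$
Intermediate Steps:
$V{\left(y \right)} = \frac{3 y}{7}$
$U{\left(m \right)} = \frac{3 m}{7}$
$\frac{1}{\left(133459 + U{\left(378 \right)}\right) - 690 B{\left(4,21 \right)}} = \frac{1}{\left(133459 + \frac{3}{7} \cdot 378\right) - 11040} = \frac{1}{\left(133459 + 162\right) - 11040} = \frac{1}{133621 - 11040} = \frac{1}{122581}$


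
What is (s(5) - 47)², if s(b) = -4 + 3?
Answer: 2304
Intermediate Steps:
s(b) = -1
(s(5) - 47)² = (-1 - 47)² = (-48)² = 2304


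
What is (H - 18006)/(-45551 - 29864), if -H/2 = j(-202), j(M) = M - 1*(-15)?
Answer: 17632/75415 ≈ 0.23380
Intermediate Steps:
j(M) = 15 + M (j(M) = M + 15 = 15 + M)
H = 374 (H = -2*(15 - 202) = -2*(-187) = 374)
(H - 18006)/(-45551 - 29864) = (374 - 18006)/(-45551 - 29864) = -17632/(-75415) = -17632*(-1/75415) = 17632/75415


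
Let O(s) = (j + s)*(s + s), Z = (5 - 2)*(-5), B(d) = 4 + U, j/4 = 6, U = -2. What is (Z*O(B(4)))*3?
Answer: -4680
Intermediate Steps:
j = 24 (j = 4*6 = 24)
B(d) = 2 (B(d) = 4 - 2 = 2)
Z = -15 (Z = 3*(-5) = -15)
O(s) = 2*s*(24 + s) (O(s) = (24 + s)*(s + s) = (24 + s)*(2*s) = 2*s*(24 + s))
(Z*O(B(4)))*3 = -30*2*(24 + 2)*3 = -30*2*26*3 = -15*104*3 = -1560*3 = -4680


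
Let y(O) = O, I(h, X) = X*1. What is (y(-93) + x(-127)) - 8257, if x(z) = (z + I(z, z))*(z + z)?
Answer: 56166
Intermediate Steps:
I(h, X) = X
x(z) = 4*z**2 (x(z) = (z + z)*(z + z) = (2*z)*(2*z) = 4*z**2)
(y(-93) + x(-127)) - 8257 = (-93 + 4*(-127)**2) - 8257 = (-93 + 4*16129) - 8257 = (-93 + 64516) - 8257 = 64423 - 8257 = 56166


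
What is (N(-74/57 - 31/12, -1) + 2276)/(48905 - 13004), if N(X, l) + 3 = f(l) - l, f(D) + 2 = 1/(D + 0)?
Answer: 757/11967 ≈ 0.063257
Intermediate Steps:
f(D) = -2 + 1/D (f(D) = -2 + 1/(D + 0) = -2 + 1/D)
N(X, l) = -5 + 1/l - l (N(X, l) = -3 + ((-2 + 1/l) - l) = -3 + (-2 + 1/l - l) = -5 + 1/l - l)
(N(-74/57 - 31/12, -1) + 2276)/(48905 - 13004) = ((-5 + 1/(-1) - 1*(-1)) + 2276)/(48905 - 13004) = ((-5 - 1 + 1) + 2276)/35901 = (-5 + 2276)*(1/35901) = 2271*(1/35901) = 757/11967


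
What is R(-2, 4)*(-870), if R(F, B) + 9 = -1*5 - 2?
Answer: 13920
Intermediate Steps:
R(F, B) = -16 (R(F, B) = -9 + (-1*5 - 2) = -9 + (-5 - 2) = -9 - 7 = -16)
R(-2, 4)*(-870) = -16*(-870) = 13920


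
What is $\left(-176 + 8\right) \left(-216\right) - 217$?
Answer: $36071$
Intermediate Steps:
$\left(-176 + 8\right) \left(-216\right) - 217 = \left(-168\right) \left(-216\right) - 217 = 36288 - 217 = 36071$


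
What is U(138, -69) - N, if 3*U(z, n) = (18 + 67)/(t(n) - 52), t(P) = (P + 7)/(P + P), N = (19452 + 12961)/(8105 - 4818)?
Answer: -121719126/11691859 ≈ -10.411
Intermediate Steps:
N = 32413/3287 ≈ 9.8610
t(P) = (7 + P)/(2*P) (t(P) = (7 + P)/((2*P)) = (7 + P)*(1/(2*P)) = (7 + P)/(2*P))
U(z, n) = 85/(3*(-52 + (7 + n)/(2*n))) (U(z, n) = ((18 + 67)/((7 + n)/(2*n) - 52))/3 = (85/(-52 + (7 + n)/(2*n)))/3 = 85/(3*(-52 + (7 + n)/(2*n))))
U(138, -69) - N = -170*(-69)/(-21 + 309*(-69)) - 1*32413/3287 = -170*(-69)/(-21 - 21321) - 32413/3287 = -170*(-69)/(-21342) - 32413/3287 = -170*(-69)*(-1/21342) - 32413/3287 = -1955/3557 - 32413/3287 = -121719126/11691859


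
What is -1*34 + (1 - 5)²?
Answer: -18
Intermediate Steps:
-1*34 + (1 - 5)² = -34 + (-4)² = -34 + 16 = -18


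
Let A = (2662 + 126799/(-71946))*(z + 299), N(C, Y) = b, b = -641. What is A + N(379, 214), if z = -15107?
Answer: -472366728235/11991 ≈ -3.9393e+7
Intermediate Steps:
N(C, Y) = -641
A = -472359042004/11991 (A = (2662 + 126799/(-71946))*(-15107 + 299) = (2662 + 126799*(-1/71946))*(-14808) = (2662 - 126799/71946)*(-14808) = (191393453/71946)*(-14808) = -472359042004/11991 ≈ -3.9393e+7)
A + N(379, 214) = -472359042004/11991 - 641 = -472366728235/11991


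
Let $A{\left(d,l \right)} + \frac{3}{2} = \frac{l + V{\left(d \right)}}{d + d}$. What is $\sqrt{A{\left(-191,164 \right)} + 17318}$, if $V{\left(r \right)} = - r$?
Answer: $\frac{\sqrt{631689334}}{191} \approx 131.59$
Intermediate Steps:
$A{\left(d,l \right)} = - \frac{3}{2} + \frac{l - d}{2 d}$ ($A{\left(d,l \right)} = - \frac{3}{2} + \frac{l - d}{d + d} = - \frac{3}{2} + \frac{l - d}{2 d}$)
$\sqrt{A{\left(-191,164 \right)} + 17318} = \sqrt{\left(-2 + \frac{1}{2} \cdot 164 \frac{1}{-191}\right) + 17318} = \sqrt{\left(-2 + \frac{1}{2} \cdot 164 \left(- \frac{1}{191}\right)\right) + 17318} = \sqrt{\left(-2 - \frac{82}{191}\right) + 17318} = \sqrt{- \frac{464}{191} + 17318} = \sqrt{\frac{3307274}{191}} = \frac{\sqrt{631689334}}{191}$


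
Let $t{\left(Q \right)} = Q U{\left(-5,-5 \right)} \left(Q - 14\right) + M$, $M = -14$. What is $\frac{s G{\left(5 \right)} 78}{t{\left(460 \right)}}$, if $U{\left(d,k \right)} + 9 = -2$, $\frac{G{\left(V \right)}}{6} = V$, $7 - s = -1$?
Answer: $- \frac{240}{28933} \approx -0.008295$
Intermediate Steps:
$s = 8$ ($s = 7 - -1 = 7 + 1 = 8$)
$G{\left(V \right)} = 6 V$
$U{\left(d,k \right)} = -11$ ($U{\left(d,k \right)} = -9 - 2 = -11$)
$t{\left(Q \right)} = -14 + Q \left(154 - 11 Q\right)$ ($t{\left(Q \right)} = Q \left(- 11 \left(Q - 14\right)\right) - 14 = Q \left(- 11 \left(-14 + Q\right)\right) - 14 = Q \left(154 - 11 Q\right) - 14 = -14 + Q \left(154 - 11 Q\right)$)
$\frac{s G{\left(5 \right)} 78}{t{\left(460 \right)}} = \frac{8 \cdot 6 \cdot 5 \cdot 78}{-14 - 11 \cdot 460^{2} + 154 \cdot 460} = \frac{8 \cdot 30 \cdot 78}{-14 - 2327600 + 70840} = \frac{240 \cdot 78}{-14 - 2327600 + 70840} = \frac{18720}{-2256774} = 18720 \left(- \frac{1}{2256774}\right) = - \frac{240}{28933}$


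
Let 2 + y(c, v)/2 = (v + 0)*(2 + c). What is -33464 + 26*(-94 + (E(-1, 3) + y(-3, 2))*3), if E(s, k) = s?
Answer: -36610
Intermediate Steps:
y(c, v) = -4 + 2*v*(2 + c) (y(c, v) = -4 + 2*((v + 0)*(2 + c)) = -4 + 2*(v*(2 + c)) = -4 + 2*v*(2 + c))
-33464 + 26*(-94 + (E(-1, 3) + y(-3, 2))*3) = -33464 + 26*(-94 + (-1 + (-4 + 4*2 + 2*(-3)*2))*3) = -33464 + 26*(-94 + (-1 + (-4 + 8 - 12))*3) = -33464 + 26*(-94 + (-1 - 8)*3) = -33464 + 26*(-94 - 9*3) = -33464 + 26*(-94 - 27) = -33464 + 26*(-121) = -33464 - 3146 = -36610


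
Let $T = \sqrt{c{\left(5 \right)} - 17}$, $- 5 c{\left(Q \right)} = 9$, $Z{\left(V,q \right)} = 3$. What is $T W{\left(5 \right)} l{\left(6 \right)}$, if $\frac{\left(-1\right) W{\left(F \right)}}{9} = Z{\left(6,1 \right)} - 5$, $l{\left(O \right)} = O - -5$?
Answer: $\frac{198 i \sqrt{470}}{5} \approx 858.51 i$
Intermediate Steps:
$l{\left(O \right)} = 5 + O$ ($l{\left(O \right)} = O + 5 = 5 + O$)
$W{\left(F \right)} = 18$ ($W{\left(F \right)} = - 9 \left(3 - 5\right) = \left(-9\right) \left(-2\right) = 18$)
$c{\left(Q \right)} = - \frac{9}{5}$ ($c{\left(Q \right)} = \left(- \frac{1}{5}\right) 9 = - \frac{9}{5}$)
$T = \frac{i \sqrt{470}}{5}$ ($T = \sqrt{- \frac{9}{5} - 17} = \sqrt{- \frac{94}{5}} = \frac{i \sqrt{470}}{5} \approx 4.3359 i$)
$T W{\left(5 \right)} l{\left(6 \right)} = \frac{i \sqrt{470}}{5} \cdot 18 \left(5 + 6\right) = \frac{i \sqrt{470}}{5} \cdot 18 \cdot 11 = \frac{i \sqrt{470}}{5} \cdot 198 = \frac{198 i \sqrt{470}}{5}$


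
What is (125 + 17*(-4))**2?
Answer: 3249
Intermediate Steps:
(125 + 17*(-4))**2 = (125 - 68)**2 = 57**2 = 3249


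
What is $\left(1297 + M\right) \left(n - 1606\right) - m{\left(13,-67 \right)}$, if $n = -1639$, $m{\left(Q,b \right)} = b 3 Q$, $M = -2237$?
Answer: $3052913$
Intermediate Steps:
$m{\left(Q,b \right)} = 3 Q b$ ($m{\left(Q,b \right)} = 3 b Q = 3 Q b$)
$\left(1297 + M\right) \left(n - 1606\right) - m{\left(13,-67 \right)} = \left(1297 - 2237\right) \left(-1639 - 1606\right) - 3 \cdot 13 \left(-67\right) = \left(-940\right) \left(-3245\right) - -2613 = 3050300 + 2613 = 3052913$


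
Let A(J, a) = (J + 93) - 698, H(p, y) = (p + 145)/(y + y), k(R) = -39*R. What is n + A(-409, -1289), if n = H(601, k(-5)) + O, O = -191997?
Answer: -37636772/195 ≈ -1.9301e+5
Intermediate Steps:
H(p, y) = (145 + p)/(2*y) (H(p, y) = (145 + p)/((2*y)) = (145 + p)*(1/(2*y)) = (145 + p)/(2*y))
A(J, a) = -605 + J (A(J, a) = (93 + J) - 698 = -605 + J)
n = -37439042/195 (n = (145 + 601)/(2*((-39*(-5)))) - 191997 = (1/2)*746/195 - 191997 = (1/2)*(1/195)*746 - 191997 = 373/195 - 191997 = -37439042/195 ≈ -1.9200e+5)
n + A(-409, -1289) = -37439042/195 + (-605 - 409) = -37439042/195 - 1014 = -37636772/195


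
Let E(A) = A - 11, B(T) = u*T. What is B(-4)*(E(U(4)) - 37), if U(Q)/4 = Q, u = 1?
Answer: 128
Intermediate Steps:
U(Q) = 4*Q
B(T) = T (B(T) = 1*T = T)
E(A) = -11 + A
B(-4)*(E(U(4)) - 37) = -4*((-11 + 4*4) - 37) = -4*((-11 + 16) - 37) = -4*(5 - 37) = -4*(-32) = 128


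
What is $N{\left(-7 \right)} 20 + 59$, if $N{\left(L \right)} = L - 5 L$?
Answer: $619$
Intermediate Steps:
$N{\left(L \right)} = - 4 L$
$N{\left(-7 \right)} 20 + 59 = \left(-4\right) \left(-7\right) 20 + 59 = 28 \cdot 20 + 59 = 560 + 59 = 619$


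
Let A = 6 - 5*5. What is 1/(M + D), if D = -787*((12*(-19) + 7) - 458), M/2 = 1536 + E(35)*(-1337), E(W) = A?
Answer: 1/588251 ≈ 1.7000e-6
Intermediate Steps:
A = -19 (A = 6 - 25 = -19)
E(W) = -19
M = 53878 (M = 2*(1536 - 19*(-1337)) = 2*(1536 + 25403) = 2*26939 = 53878)
D = 534373 (D = -787*((-228 + 7) - 458) = -787*(-221 - 458) = -787*(-679) = 534373)
1/(M + D) = 1/(53878 + 534373) = 1/588251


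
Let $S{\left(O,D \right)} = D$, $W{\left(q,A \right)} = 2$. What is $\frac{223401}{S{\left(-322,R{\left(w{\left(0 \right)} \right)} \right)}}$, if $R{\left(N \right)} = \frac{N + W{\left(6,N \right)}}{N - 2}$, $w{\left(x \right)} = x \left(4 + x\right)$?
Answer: $-223401$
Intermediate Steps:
$R{\left(N \right)} = \frac{2 + N}{-2 + N}$ ($R{\left(N \right)} = \frac{N + 2}{N - 2} = \frac{2 + N}{-2 + N}$)
$\frac{223401}{S{\left(-322,R{\left(w{\left(0 \right)} \right)} \right)}} = \frac{223401}{\frac{1}{-2 + 0 \left(4 + 0\right)} \left(2 + 0 \left(4 + 0\right)\right)} = \frac{223401}{\frac{1}{-2 + 0 \cdot 4} \left(2 + 0 \cdot 4\right)} = \frac{223401}{\frac{1}{-2 + 0} \left(2 + 0\right)} = \frac{223401}{\frac{1}{-2} \cdot 2} = \frac{223401}{\left(- \frac{1}{2}\right) 2} = \frac{223401}{-1} = 223401 \left(-1\right) = -223401$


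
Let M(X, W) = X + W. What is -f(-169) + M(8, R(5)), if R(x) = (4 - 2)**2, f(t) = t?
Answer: 181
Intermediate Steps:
R(x) = 4 (R(x) = 2**2 = 4)
M(X, W) = W + X
-f(-169) + M(8, R(5)) = -1*(-169) + (4 + 8) = 169 + 12 = 181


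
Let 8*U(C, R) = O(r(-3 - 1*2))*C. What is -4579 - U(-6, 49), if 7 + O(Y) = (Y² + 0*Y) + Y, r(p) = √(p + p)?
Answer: -18367/4 + 3*I*√10/4 ≈ -4591.8 + 2.3717*I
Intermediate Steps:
r(p) = √2*√p (r(p) = √(2*p) = √2*√p)
O(Y) = -7 + Y + Y² (O(Y) = -7 + ((Y² + 0*Y) + Y) = -7 + ((Y² + 0) + Y) = -7 + (Y² + Y) = -7 + (Y + Y²) = -7 + Y + Y²)
U(C, R) = C*(-17 + I*√10)/8 (U(C, R) = ((-7 + √2*√(-3 - 1*2) + (√2*√(-3 - 1*2))²)*C)/8 = ((-7 + √2*√(-3 - 2) + (√2*√(-3 - 2))²)*C)/8 = ((-7 + √2*√(-5) + (√2*√(-5))²)*C)/8 = ((-7 + √2*(I*√5) + (√2*(I*√5))²)*C)/8 = ((-7 + I*√10 + (I*√10)²)*C)/8 = ((-7 + I*√10 - 10)*C)/8 = ((-17 + I*√10)*C)/8 = (C*(-17 + I*√10))/8 = C*(-17 + I*√10)/8)
-4579 - U(-6, 49) = -4579 - (-6)*(-17 + I*√10)/8 = -4579 - (51/4 - 3*I*√10/4) = -4579 + (-51/4 + 3*I*√10/4) = -18367/4 + 3*I*√10/4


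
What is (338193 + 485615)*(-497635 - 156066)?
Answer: -538524113408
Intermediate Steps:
(338193 + 485615)*(-497635 - 156066) = 823808*(-653701) = -538524113408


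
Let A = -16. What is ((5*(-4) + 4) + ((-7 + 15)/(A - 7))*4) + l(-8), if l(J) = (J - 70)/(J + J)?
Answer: -2303/184 ≈ -12.516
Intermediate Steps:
l(J) = (-70 + J)/(2*J) (l(J) = (-70 + J)/((2*J)) = (-70 + J)*(1/(2*J)) = (-70 + J)/(2*J))
((5*(-4) + 4) + ((-7 + 15)/(A - 7))*4) + l(-8) = ((5*(-4) + 4) + ((-7 + 15)/(-16 - 7))*4) + (½)*(-70 - 8)/(-8) = ((-20 + 4) + (8/(-23))*4) + (½)*(-⅛)*(-78) = (-16 + (8*(-1/23))*4) + 39/8 = (-16 - 8/23*4) + 39/8 = (-16 - 32/23) + 39/8 = -400/23 + 39/8 = -2303/184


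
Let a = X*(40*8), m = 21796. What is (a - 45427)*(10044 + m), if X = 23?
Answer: -1212053280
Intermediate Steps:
a = 7360 (a = 23*(40*8) = 23*320 = 7360)
(a - 45427)*(10044 + m) = (7360 - 45427)*(10044 + 21796) = -38067*31840 = -1212053280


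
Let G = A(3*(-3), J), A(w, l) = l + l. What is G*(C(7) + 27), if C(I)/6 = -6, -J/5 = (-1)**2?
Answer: 90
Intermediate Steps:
J = -5 (J = -5*(-1)**2 = -5*1 = -5)
C(I) = -36 (C(I) = 6*(-6) = -36)
A(w, l) = 2*l
G = -10 (G = 2*(-5) = -10)
G*(C(7) + 27) = -10*(-36 + 27) = -10*(-9) = 90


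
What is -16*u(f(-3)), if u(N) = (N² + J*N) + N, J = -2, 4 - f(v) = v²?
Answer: -480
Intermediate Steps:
f(v) = 4 - v²
u(N) = N² - N (u(N) = (N² - 2*N) + N = N² - N)
-16*u(f(-3)) = -16*(4 - 1*(-3)²)*(-1 + (4 - 1*(-3)²)) = -16*(4 - 1*9)*(-1 + (4 - 1*9)) = -16*(4 - 9)*(-1 + (4 - 9)) = -(-80)*(-1 - 5) = -(-80)*(-6) = -16*30 = -480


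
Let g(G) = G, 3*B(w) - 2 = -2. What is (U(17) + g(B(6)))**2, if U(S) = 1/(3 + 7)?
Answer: 1/100 ≈ 0.010000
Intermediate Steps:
B(w) = 0 (B(w) = 2/3 + (1/3)*(-2) = 2/3 - 2/3 = 0)
U(S) = 1/10
(U(17) + g(B(6)))**2 = (1/10 + 0)**2 = (1/10)**2 = 1/100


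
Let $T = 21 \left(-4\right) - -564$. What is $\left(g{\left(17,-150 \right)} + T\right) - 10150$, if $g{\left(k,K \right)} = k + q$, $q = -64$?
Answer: $-9717$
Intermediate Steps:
$g{\left(k,K \right)} = -64 + k$ ($g{\left(k,K \right)} = k - 64 = -64 + k$)
$T = 480$ ($T = -84 + 564 = 480$)
$\left(g{\left(17,-150 \right)} + T\right) - 10150 = \left(\left(-64 + 17\right) + 480\right) - 10150 = \left(-47 + 480\right) - 10150 = 433 - 10150 = -9717$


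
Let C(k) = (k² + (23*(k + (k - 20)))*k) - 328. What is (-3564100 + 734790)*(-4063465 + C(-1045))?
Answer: -135077150023420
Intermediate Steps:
C(k) = -328 + k² + k*(-460 + 46*k) (C(k) = (k² + (23*(k + (-20 + k)))*k) - 328 = (k² + (23*(-20 + 2*k))*k) - 328 = (k² + (-460 + 46*k)*k) - 328 = (k² + k*(-460 + 46*k)) - 328 = -328 + k² + k*(-460 + 46*k))
(-3564100 + 734790)*(-4063465 + C(-1045)) = (-3564100 + 734790)*(-4063465 + (-328 - 460*(-1045) + 47*(-1045)²)) = -2829310*(-4063465 + (-328 + 480700 + 47*1092025)) = -2829310*(-4063465 + (-328 + 480700 + 51325175)) = -2829310*(-4063465 + 51805547) = -2829310*47742082 = -135077150023420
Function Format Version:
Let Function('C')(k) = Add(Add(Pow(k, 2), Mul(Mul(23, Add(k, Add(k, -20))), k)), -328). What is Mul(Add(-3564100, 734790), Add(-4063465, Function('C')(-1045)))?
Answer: -135077150023420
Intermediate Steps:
Function('C')(k) = Add(-328, Pow(k, 2), Mul(k, Add(-460, Mul(46, k)))) (Function('C')(k) = Add(Add(Pow(k, 2), Mul(Mul(23, Add(k, Add(-20, k))), k)), -328) = Add(Add(Pow(k, 2), Mul(Mul(23, Add(-20, Mul(2, k))), k)), -328) = Add(Add(Pow(k, 2), Mul(Add(-460, Mul(46, k)), k)), -328) = Add(Add(Pow(k, 2), Mul(k, Add(-460, Mul(46, k)))), -328) = Add(-328, Pow(k, 2), Mul(k, Add(-460, Mul(46, k)))))
Mul(Add(-3564100, 734790), Add(-4063465, Function('C')(-1045))) = Mul(Add(-3564100, 734790), Add(-4063465, Add(-328, Mul(-460, -1045), Mul(47, Pow(-1045, 2))))) = Mul(-2829310, Add(-4063465, Add(-328, 480700, Mul(47, 1092025)))) = Mul(-2829310, Add(-4063465, Add(-328, 480700, 51325175))) = Mul(-2829310, Add(-4063465, 51805547)) = Mul(-2829310, 47742082) = -135077150023420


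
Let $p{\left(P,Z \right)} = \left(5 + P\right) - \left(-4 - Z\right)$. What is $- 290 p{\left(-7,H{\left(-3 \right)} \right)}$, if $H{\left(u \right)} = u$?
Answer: $290$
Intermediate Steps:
$p{\left(P,Z \right)} = 9 + P + Z$ ($p{\left(P,Z \right)} = \left(5 + P\right) + \left(4 + Z\right) = 9 + P + Z$)
$- 290 p{\left(-7,H{\left(-3 \right)} \right)} = - 290 \left(9 - 7 - 3\right) = \left(-290\right) \left(-1\right) = 290$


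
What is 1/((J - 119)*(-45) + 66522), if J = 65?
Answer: 1/68952 ≈ 1.4503e-5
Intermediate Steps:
1/((J - 119)*(-45) + 66522) = 1/((65 - 119)*(-45) + 66522) = 1/(-54*(-45) + 66522) = 1/(2430 + 66522) = 1/68952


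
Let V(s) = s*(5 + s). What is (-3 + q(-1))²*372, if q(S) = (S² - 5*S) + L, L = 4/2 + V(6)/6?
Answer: 95232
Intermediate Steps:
L = 13 (L = 4/2 + (6*(5 + 6))/6 = 4*(½) + (6*11)*(⅙) = 2 + 66*(⅙) = 2 + 11 = 13)
q(S) = 13 + S² - 5*S (q(S) = (S² - 5*S) + 13 = 13 + S² - 5*S)
(-3 + q(-1))²*372 = (-3 + (13 + (-1)² - 5*(-1)))²*372 = (-3 + (13 + 1 + 5))²*372 = (-3 + 19)²*372 = 16²*372 = 256*372 = 95232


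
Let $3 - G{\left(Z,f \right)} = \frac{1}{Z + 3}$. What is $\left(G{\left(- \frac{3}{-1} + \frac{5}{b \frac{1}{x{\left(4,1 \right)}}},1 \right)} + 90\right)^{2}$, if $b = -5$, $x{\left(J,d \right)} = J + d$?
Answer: $8464$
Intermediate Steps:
$G{\left(Z,f \right)} = 3 - \frac{1}{3 + Z}$ ($G{\left(Z,f \right)} = 3 - \frac{1}{Z + 3} = 3 - \frac{1}{3 + Z}$)
$\left(G{\left(- \frac{3}{-1} + \frac{5}{b \frac{1}{x{\left(4,1 \right)}}},1 \right)} + 90\right)^{2} = \left(\frac{8 + 3 \left(- \frac{3}{-1} + \frac{5}{\left(-5\right) \frac{1}{4 + 1}}\right)}{3 + \left(- \frac{3}{-1} + \frac{5}{\left(-5\right) \frac{1}{4 + 1}}\right)} + 90\right)^{2} = \left(\frac{8 + 3 \left(\left(-3\right) \left(-1\right) + \frac{5}{\left(-5\right) \frac{1}{5}}\right)}{3 + \left(\left(-3\right) \left(-1\right) + \frac{5}{\left(-5\right) \frac{1}{5}}\right)} + 90\right)^{2} = \left(\frac{8 + 3 \left(3 + \frac{5}{\left(-5\right) \frac{1}{5}}\right)}{3 + \left(3 + \frac{5}{\left(-5\right) \frac{1}{5}}\right)} + 90\right)^{2} = \left(\frac{8 + 3 \left(3 + \frac{5}{-1}\right)}{3 + \left(3 + \frac{5}{-1}\right)} + 90\right)^{2} = \left(\frac{8 + 3 \left(3 + 5 \left(-1\right)\right)}{3 + \left(3 + 5 \left(-1\right)\right)} + 90\right)^{2} = \left(\frac{8 + 3 \left(3 - 5\right)}{3 + \left(3 - 5\right)} + 90\right)^{2} = \left(\frac{8 + 3 \left(-2\right)}{3 - 2} + 90\right)^{2} = \left(\frac{8 - 6}{1} + 90\right)^{2} = \left(1 \cdot 2 + 90\right)^{2} = \left(2 + 90\right)^{2} = 92^{2} = 8464$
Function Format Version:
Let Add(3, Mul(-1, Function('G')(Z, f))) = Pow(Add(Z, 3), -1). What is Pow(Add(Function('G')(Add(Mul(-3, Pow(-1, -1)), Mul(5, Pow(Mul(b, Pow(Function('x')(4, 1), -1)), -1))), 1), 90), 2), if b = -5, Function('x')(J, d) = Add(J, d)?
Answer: 8464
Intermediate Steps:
Function('G')(Z, f) = Add(3, Mul(-1, Pow(Add(3, Z), -1))) (Function('G')(Z, f) = Add(3, Mul(-1, Pow(Add(Z, 3), -1))) = Add(3, Mul(-1, Pow(Add(3, Z), -1))))
Pow(Add(Function('G')(Add(Mul(-3, Pow(-1, -1)), Mul(5, Pow(Mul(b, Pow(Function('x')(4, 1), -1)), -1))), 1), 90), 2) = Pow(Add(Mul(Pow(Add(3, Add(Mul(-3, Pow(-1, -1)), Mul(5, Pow(Mul(-5, Pow(Add(4, 1), -1)), -1)))), -1), Add(8, Mul(3, Add(Mul(-3, Pow(-1, -1)), Mul(5, Pow(Mul(-5, Pow(Add(4, 1), -1)), -1)))))), 90), 2) = Pow(Add(Mul(Pow(Add(3, Add(Mul(-3, -1), Mul(5, Pow(Mul(-5, Pow(5, -1)), -1)))), -1), Add(8, Mul(3, Add(Mul(-3, -1), Mul(5, Pow(Mul(-5, Pow(5, -1)), -1)))))), 90), 2) = Pow(Add(Mul(Pow(Add(3, Add(3, Mul(5, Pow(Mul(-5, Rational(1, 5)), -1)))), -1), Add(8, Mul(3, Add(3, Mul(5, Pow(Mul(-5, Rational(1, 5)), -1)))))), 90), 2) = Pow(Add(Mul(Pow(Add(3, Add(3, Mul(5, Pow(-1, -1)))), -1), Add(8, Mul(3, Add(3, Mul(5, Pow(-1, -1)))))), 90), 2) = Pow(Add(Mul(Pow(Add(3, Add(3, Mul(5, -1))), -1), Add(8, Mul(3, Add(3, Mul(5, -1))))), 90), 2) = Pow(Add(Mul(Pow(Add(3, Add(3, -5)), -1), Add(8, Mul(3, Add(3, -5)))), 90), 2) = Pow(Add(Mul(Pow(Add(3, -2), -1), Add(8, Mul(3, -2))), 90), 2) = Pow(Add(Mul(Pow(1, -1), Add(8, -6)), 90), 2) = Pow(Add(Mul(1, 2), 90), 2) = Pow(Add(2, 90), 2) = Pow(92, 2) = 8464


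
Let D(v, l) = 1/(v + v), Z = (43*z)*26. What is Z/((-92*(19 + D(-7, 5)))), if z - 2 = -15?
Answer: 50869/6095 ≈ 8.3460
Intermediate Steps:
z = -13 (z = 2 - 15 = -13)
Z = -14534 (Z = (43*(-13))*26 = -559*26 = -14534)
D(v, l) = 1/(2*v)
Z/((-92*(19 + D(-7, 5)))) = -14534*(-1/(92*(19 + (½)/(-7)))) = -14534*(-1/(92*(19 + (½)*(-⅐)))) = -14534*(-1/(92*(19 - 1/14))) = -14534/((-92*265/14)) = -14534/(-12190/7) = -14534*(-7/12190) = 50869/6095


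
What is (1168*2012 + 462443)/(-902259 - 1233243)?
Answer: -2812459/2135502 ≈ -1.3170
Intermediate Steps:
(1168*2012 + 462443)/(-902259 - 1233243) = (2350016 + 462443)/(-2135502) = 2812459*(-1/2135502) = -2812459/2135502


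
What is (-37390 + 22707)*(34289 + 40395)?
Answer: -1096585172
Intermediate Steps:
(-37390 + 22707)*(34289 + 40395) = -14683*74684 = -1096585172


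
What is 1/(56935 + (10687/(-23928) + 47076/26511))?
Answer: 211451736/12039285626317 ≈ 1.7563e-5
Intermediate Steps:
1/(56935 + (10687/(-23928) + 47076/26511)) = 1/(56935 + (10687*(-1/23928) + 47076*(1/26511))) = 1/(56935 + (-10687/23928 + 15692/8837)) = 1/(56935 + 281037157/211451736) = 1/(12039285626317/211451736) = 211451736/12039285626317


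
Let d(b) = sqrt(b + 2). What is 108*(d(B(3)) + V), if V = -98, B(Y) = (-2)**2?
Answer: -10584 + 108*sqrt(6) ≈ -10319.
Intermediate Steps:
B(Y) = 4
d(b) = sqrt(2 + b)
108*(d(B(3)) + V) = 108*(sqrt(2 + 4) - 98) = 108*(sqrt(6) - 98) = 108*(-98 + sqrt(6)) = -10584 + 108*sqrt(6)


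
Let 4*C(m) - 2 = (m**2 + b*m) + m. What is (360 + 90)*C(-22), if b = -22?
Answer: 106650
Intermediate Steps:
C(m) = 1/2 - 21*m/4 + m**2/4 (C(m) = 1/2 + ((m**2 - 22*m) + m)/4 = 1/2 + (m**2 - 21*m)/4 = 1/2 + (-21*m/4 + m**2/4) = 1/2 - 21*m/4 + m**2/4)
(360 + 90)*C(-22) = (360 + 90)*(1/2 - 21/4*(-22) + (1/4)*(-22)**2) = 450*(1/2 + 231/2 + (1/4)*484) = 450*(1/2 + 231/2 + 121) = 450*237 = 106650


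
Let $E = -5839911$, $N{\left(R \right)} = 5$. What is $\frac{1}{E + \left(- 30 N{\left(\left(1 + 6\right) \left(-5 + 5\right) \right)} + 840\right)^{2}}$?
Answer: $- \frac{1}{5363811} \approx -1.8643 \cdot 10^{-7}$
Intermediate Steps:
$\frac{1}{E + \left(- 30 N{\left(\left(1 + 6\right) \left(-5 + 5\right) \right)} + 840\right)^{2}} = \frac{1}{-5839911 + \left(\left(-30\right) 5 + 840\right)^{2}} = \frac{1}{-5839911 + \left(-150 + 840\right)^{2}} = \frac{1}{-5839911 + 690^{2}} = \frac{1}{-5839911 + 476100} = \frac{1}{-5363811} = - \frac{1}{5363811}$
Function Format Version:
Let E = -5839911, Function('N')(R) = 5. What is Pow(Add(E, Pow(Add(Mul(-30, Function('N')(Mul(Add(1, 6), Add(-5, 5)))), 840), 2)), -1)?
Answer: Rational(-1, 5363811) ≈ -1.8643e-7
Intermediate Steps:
Pow(Add(E, Pow(Add(Mul(-30, Function('N')(Mul(Add(1, 6), Add(-5, 5)))), 840), 2)), -1) = Pow(Add(-5839911, Pow(Add(Mul(-30, 5), 840), 2)), -1) = Pow(Add(-5839911, Pow(Add(-150, 840), 2)), -1) = Pow(Add(-5839911, Pow(690, 2)), -1) = Pow(Add(-5839911, 476100), -1) = Pow(-5363811, -1) = Rational(-1, 5363811)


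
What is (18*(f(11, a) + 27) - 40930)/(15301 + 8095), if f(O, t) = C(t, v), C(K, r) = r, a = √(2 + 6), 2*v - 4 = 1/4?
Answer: -161623/93584 ≈ -1.7270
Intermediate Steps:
v = 17/8 (v = 2 + (½)/4 = 2 + (½)*(¼) = 2 + ⅛ = 17/8 ≈ 2.1250)
a = 2*√2 (a = √8 = 2*√2 ≈ 2.8284)
f(O, t) = 17/8
(18*(f(11, a) + 27) - 40930)/(15301 + 8095) = (18*(17/8 + 27) - 40930)/(15301 + 8095) = (18*(233/8) - 40930)/23396 = (2097/4 - 40930)*(1/23396) = -161623/4*1/23396 = -161623/93584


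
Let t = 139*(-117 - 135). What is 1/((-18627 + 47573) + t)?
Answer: -1/6082 ≈ -0.00016442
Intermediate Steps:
t = -35028 (t = 139*(-252) = -35028)
1/((-18627 + 47573) + t) = 1/((-18627 + 47573) - 35028) = 1/(28946 - 35028) = 1/(-6082) = -1/6082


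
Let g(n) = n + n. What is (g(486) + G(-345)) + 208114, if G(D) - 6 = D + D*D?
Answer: 327772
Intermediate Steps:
g(n) = 2*n
G(D) = 6 + D + D**2 (G(D) = 6 + (D + D*D) = 6 + (D + D**2) = 6 + D + D**2)
(g(486) + G(-345)) + 208114 = (2*486 + (6 - 345 + (-345)**2)) + 208114 = (972 + (6 - 345 + 119025)) + 208114 = (972 + 118686) + 208114 = 119658 + 208114 = 327772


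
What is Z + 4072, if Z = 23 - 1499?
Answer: 2596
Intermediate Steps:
Z = -1476
Z + 4072 = -1476 + 4072 = 2596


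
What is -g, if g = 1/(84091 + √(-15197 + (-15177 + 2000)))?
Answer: -84091/7071324655 + I*√28374/7071324655 ≈ -1.1892e-5 + 2.3821e-8*I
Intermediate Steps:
g = 1/(84091 + I*√28374) (g = 1/(84091 + √(-15197 - 13177)) = 1/(84091 + √(-28374)) = 1/(84091 + I*√28374) ≈ 1.1892e-5 - 2.382e-8*I)
-g = -(84091/7071324655 - I*√28374/7071324655) = -84091/7071324655 + I*√28374/7071324655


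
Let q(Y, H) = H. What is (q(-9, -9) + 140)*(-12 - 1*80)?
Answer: -12052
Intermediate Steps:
(q(-9, -9) + 140)*(-12 - 1*80) = (-9 + 140)*(-12 - 1*80) = 131*(-12 - 80) = 131*(-92) = -12052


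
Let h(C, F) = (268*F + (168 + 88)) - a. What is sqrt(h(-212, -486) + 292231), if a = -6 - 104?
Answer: sqrt(162349) ≈ 402.93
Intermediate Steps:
a = -110
h(C, F) = 366 + 268*F (h(C, F) = (268*F + (168 + 88)) - 1*(-110) = (268*F + 256) + 110 = (256 + 268*F) + 110 = 366 + 268*F)
sqrt(h(-212, -486) + 292231) = sqrt((366 + 268*(-486)) + 292231) = sqrt((366 - 130248) + 292231) = sqrt(-129882 + 292231) = sqrt(162349)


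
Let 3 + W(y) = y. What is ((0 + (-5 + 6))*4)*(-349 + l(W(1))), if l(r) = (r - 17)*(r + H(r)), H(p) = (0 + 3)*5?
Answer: -2384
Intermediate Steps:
H(p) = 15 (H(p) = 3*5 = 15)
W(y) = -3 + y
l(r) = (-17 + r)*(15 + r) (l(r) = (r - 17)*(r + 15) = (-17 + r)*(15 + r))
((0 + (-5 + 6))*4)*(-349 + l(W(1))) = ((0 + (-5 + 6))*4)*(-349 + (-255 + (-3 + 1)² - 2*(-3 + 1))) = ((0 + 1)*4)*(-349 + (-255 + (-2)² - 2*(-2))) = (1*4)*(-349 + (-255 + 4 + 4)) = 4*(-349 - 247) = 4*(-596) = -2384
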